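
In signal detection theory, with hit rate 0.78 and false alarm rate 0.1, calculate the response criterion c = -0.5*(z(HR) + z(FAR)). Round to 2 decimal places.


c = -0.5 * (z(HR) + z(FAR))
z(0.78) = 0.7722
z(0.1) = -1.2816
c = -0.5 * (0.7722 + -1.2816)
= -0.5 * -0.5094
= 0.25


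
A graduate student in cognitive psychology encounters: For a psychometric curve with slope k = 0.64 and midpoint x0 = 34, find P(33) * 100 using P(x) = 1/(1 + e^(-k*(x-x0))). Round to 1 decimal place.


P(x) = 1/(1 + e^(-0.64*(33 - 34)))
Exponent = -0.64 * -1 = 0.64
e^(0.64) = 1.896481
P = 1/(1 + 1.896481) = 0.345247
Percentage = 34.5


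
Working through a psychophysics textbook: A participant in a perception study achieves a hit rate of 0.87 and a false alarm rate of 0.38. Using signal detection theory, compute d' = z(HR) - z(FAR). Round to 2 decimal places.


d' = z(HR) - z(FAR)
z(0.87) = 1.1264
z(0.38) = -0.3055
d' = 1.1264 - -0.3055
= 1.43


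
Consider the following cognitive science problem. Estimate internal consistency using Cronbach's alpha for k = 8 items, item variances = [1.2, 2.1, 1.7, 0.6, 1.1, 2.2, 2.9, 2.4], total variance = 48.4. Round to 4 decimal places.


alpha = (k/(k-1)) * (1 - sum(s_i^2)/s_total^2)
sum(item variances) = 14.2
k/(k-1) = 8/7 = 1.142857
1 - 14.2/48.4 = 1 - 0.293388 = 0.706612
alpha = 1.142857 * 0.706612
= 0.8076


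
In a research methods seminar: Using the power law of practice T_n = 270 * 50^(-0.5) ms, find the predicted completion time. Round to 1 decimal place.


T_n = 270 * 50^(-0.5)
50^(-0.5) = 0.141421
T_n = 270 * 0.141421
= 38.2 ms


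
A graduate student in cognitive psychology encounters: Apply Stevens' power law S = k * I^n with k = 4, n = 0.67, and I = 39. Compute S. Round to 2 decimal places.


S = 4 * 39^0.67
39^0.67 = 11.6416
S = 4 * 11.6416
= 46.57


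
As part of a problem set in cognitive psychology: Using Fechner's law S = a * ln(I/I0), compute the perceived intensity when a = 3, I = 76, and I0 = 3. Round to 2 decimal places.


S = 3 * ln(76/3)
I/I0 = 25.333333
ln(25.333333) = 3.2321
S = 3 * 3.2321
= 9.70


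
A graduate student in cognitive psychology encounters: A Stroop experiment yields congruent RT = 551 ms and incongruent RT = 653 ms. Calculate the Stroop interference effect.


Stroop effect = RT(incongruent) - RT(congruent)
= 653 - 551
= 102 ms


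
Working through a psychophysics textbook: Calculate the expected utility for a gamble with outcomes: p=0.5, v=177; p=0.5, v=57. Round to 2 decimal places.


EU = sum(p_i * v_i)
0.5 * 177 = 88.5
0.5 * 57 = 28.5
EU = 88.5 + 28.5
= 117.00


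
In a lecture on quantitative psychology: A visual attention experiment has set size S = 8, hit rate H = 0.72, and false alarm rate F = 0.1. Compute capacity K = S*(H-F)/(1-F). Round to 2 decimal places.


K = S * (H - F) / (1 - F)
H - F = 0.62
1 - F = 0.9
K = 8 * 0.62 / 0.9
= 5.51


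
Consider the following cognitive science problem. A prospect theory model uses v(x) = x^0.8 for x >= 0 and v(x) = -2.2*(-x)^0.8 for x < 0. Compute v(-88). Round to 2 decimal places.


Since x = -88 < 0, use v(x) = -lambda*(-x)^alpha
(-x) = 88
88^0.8 = 35.9407
v(-88) = -2.2 * 35.9407
= -79.07


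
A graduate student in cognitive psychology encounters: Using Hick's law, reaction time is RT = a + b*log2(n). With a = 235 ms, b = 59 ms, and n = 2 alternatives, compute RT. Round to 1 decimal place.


RT = 235 + 59 * log2(2)
log2(2) = 1.0
RT = 235 + 59 * 1.0
= 235 + 59.0
= 294.0 ms


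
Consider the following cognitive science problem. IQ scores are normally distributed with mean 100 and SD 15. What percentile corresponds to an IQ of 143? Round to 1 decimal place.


z = (IQ - mean) / SD
z = (143 - 100) / 15 = 2.8667
Percentile = Phi(2.8667) * 100
Phi(2.8667) = 0.997926
= 99.8


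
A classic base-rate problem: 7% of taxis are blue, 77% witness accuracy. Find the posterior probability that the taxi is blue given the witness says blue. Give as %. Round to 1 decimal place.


P(blue | says blue) = P(says blue | blue)*P(blue) / [P(says blue | blue)*P(blue) + P(says blue | not blue)*P(not blue)]
Numerator = 0.77 * 0.07 = 0.0539
False identification = 0.23 * 0.93 = 0.2139
P = 0.0539 / (0.0539 + 0.2139)
= 0.0539 / 0.2678
As percentage = 20.1


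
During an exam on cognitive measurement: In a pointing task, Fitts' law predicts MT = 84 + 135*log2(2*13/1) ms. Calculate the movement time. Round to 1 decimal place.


MT = 84 + 135 * log2(2*13/1)
2D/W = 26.0
log2(26.0) = 4.7004
MT = 84 + 135 * 4.7004
= 718.6 ms


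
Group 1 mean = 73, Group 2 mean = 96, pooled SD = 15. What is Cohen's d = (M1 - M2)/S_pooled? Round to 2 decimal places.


Cohen's d = (M1 - M2) / S_pooled
= (73 - 96) / 15
= -23 / 15
= -1.53


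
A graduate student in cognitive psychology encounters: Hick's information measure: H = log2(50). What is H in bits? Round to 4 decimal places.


H = log2(n)
H = log2(50)
= 5.6439


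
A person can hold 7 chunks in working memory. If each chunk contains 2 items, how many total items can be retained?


Total items = chunks * items_per_chunk
= 7 * 2
= 14


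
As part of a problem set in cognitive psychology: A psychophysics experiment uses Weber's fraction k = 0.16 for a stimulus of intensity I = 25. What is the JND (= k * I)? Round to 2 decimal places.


JND = k * I
JND = 0.16 * 25
= 4.00


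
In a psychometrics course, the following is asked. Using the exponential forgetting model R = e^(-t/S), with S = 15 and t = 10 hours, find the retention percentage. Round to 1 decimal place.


R = e^(-t/S)
-t/S = -10/15 = -0.666667
R = e^(-0.666667) = 0.513417
Percentage = 0.513417 * 100
= 51.3


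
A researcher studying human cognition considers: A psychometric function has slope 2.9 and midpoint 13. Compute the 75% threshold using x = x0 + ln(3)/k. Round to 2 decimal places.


At P = 0.75: 0.75 = 1/(1 + e^(-k*(x-x0)))
Solving: e^(-k*(x-x0)) = 1/3
x = x0 + ln(3)/k
ln(3) = 1.0986
x = 13 + 1.0986/2.9
= 13 + 0.3788
= 13.38


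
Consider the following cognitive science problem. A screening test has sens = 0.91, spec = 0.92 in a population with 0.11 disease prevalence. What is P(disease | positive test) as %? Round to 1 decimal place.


PPV = (sens * prev) / (sens * prev + (1-spec) * (1-prev))
Numerator = 0.91 * 0.11 = 0.1001
P(positive and no disease) = (1 - spec) * (1 - prev) = (1 - 0.92) * (1 - 0.11) = 0.0712
Denominator = 0.1001 + 0.0712 = 0.1713
PPV = 0.1001 / 0.1713 = 0.584355
As percentage = 58.4


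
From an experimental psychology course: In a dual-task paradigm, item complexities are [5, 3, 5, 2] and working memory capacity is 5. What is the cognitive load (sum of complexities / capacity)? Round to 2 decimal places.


Total complexity = 5 + 3 + 5 + 2 = 15
Load = total / capacity = 15 / 5
= 3.00


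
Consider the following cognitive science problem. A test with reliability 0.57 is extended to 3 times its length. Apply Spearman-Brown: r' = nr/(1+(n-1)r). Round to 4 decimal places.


r_new = n*r / (1 + (n-1)*r)
Numerator = 3 * 0.57 = 1.71
Denominator = 1 + 2 * 0.57 = 2.14
r_new = 1.71 / 2.14
= 0.7991


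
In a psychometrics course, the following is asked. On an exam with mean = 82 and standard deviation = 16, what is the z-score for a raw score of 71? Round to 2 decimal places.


z = (X - mu) / sigma
= (71 - 82) / 16
= -11 / 16
= -0.69


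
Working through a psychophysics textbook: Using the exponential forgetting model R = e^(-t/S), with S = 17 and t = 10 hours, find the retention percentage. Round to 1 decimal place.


R = e^(-t/S)
-t/S = -10/17 = -0.588235
R = e^(-0.588235) = 0.555307
Percentage = 0.555307 * 100
= 55.5


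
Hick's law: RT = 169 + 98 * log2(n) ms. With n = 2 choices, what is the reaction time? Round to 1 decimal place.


RT = 169 + 98 * log2(2)
log2(2) = 1.0
RT = 169 + 98 * 1.0
= 169 + 98.0
= 267.0 ms


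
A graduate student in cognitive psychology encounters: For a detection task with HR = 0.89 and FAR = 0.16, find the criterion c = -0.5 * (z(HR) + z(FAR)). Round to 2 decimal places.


c = -0.5 * (z(HR) + z(FAR))
z(0.89) = 1.2265
z(0.16) = -0.9945
c = -0.5 * (1.2265 + -0.9945)
= -0.5 * 0.232
= -0.12


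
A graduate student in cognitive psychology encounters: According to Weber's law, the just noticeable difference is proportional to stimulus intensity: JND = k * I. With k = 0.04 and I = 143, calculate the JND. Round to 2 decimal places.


JND = k * I
JND = 0.04 * 143
= 5.72


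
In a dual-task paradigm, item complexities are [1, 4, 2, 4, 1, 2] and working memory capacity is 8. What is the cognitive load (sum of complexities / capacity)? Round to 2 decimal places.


Total complexity = 1 + 4 + 2 + 4 + 1 + 2 = 14
Load = total / capacity = 14 / 8
= 1.75


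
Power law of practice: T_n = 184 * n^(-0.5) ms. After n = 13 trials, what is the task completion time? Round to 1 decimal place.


T_n = 184 * 13^(-0.5)
13^(-0.5) = 0.27735
T_n = 184 * 0.27735
= 51.0 ms


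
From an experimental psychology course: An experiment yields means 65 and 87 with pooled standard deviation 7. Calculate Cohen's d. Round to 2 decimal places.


Cohen's d = (M1 - M2) / S_pooled
= (65 - 87) / 7
= -22 / 7
= -3.14


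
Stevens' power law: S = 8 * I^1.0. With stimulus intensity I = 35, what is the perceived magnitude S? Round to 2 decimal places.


S = 8 * 35^1.0
35^1.0 = 35.0
S = 8 * 35.0
= 280.00


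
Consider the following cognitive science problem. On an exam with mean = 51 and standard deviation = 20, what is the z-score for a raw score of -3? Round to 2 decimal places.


z = (X - mu) / sigma
= (-3 - 51) / 20
= -54 / 20
= -2.70


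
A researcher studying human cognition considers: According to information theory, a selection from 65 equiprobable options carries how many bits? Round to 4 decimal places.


H = log2(n)
H = log2(65)
= 6.0224


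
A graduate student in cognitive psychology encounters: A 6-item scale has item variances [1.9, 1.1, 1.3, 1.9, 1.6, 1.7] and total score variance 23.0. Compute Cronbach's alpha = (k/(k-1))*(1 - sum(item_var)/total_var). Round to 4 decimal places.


alpha = (k/(k-1)) * (1 - sum(s_i^2)/s_total^2)
sum(item variances) = 9.5
k/(k-1) = 6/5 = 1.2
1 - 9.5/23.0 = 1 - 0.413043 = 0.586957
alpha = 1.2 * 0.586957
= 0.7043


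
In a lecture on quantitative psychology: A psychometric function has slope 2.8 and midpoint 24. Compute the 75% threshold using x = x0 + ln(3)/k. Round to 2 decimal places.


At P = 0.75: 0.75 = 1/(1 + e^(-k*(x-x0)))
Solving: e^(-k*(x-x0)) = 1/3
x = x0 + ln(3)/k
ln(3) = 1.0986
x = 24 + 1.0986/2.8
= 24 + 0.3924
= 24.39


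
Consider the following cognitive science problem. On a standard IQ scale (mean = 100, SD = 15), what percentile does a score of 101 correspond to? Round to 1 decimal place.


z = (IQ - mean) / SD
z = (101 - 100) / 15 = 0.0667
Percentile = Phi(0.0667) * 100
Phi(0.0667) = 0.52659
= 52.7


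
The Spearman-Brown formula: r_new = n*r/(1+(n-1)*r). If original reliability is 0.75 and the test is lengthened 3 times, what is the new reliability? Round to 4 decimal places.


r_new = n*r / (1 + (n-1)*r)
Numerator = 3 * 0.75 = 2.25
Denominator = 1 + 2 * 0.75 = 2.5
r_new = 2.25 / 2.5
= 0.9000


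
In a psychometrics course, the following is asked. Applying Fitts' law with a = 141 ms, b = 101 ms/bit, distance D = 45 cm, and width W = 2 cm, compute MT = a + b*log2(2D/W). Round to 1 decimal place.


MT = 141 + 101 * log2(2*45/2)
2D/W = 45.0
log2(45.0) = 5.4919
MT = 141 + 101 * 5.4919
= 695.7 ms


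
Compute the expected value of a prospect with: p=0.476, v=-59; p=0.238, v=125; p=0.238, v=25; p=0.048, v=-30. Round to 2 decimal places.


EU = sum(p_i * v_i)
0.476 * -59 = -28.084
0.238 * 125 = 29.75
0.238 * 25 = 5.95
0.048 * -30 = -1.44
EU = -28.084 + 29.75 + 5.95 + -1.44
= 6.18


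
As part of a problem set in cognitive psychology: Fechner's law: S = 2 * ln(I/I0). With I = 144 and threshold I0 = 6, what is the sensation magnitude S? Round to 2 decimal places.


S = 2 * ln(144/6)
I/I0 = 24.0
ln(24.0) = 3.1781
S = 2 * 3.1781
= 6.36


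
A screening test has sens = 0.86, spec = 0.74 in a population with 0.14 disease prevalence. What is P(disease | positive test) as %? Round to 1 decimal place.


PPV = (sens * prev) / (sens * prev + (1-spec) * (1-prev))
Numerator = 0.86 * 0.14 = 0.1204
P(positive and no disease) = (1 - spec) * (1 - prev) = (1 - 0.74) * (1 - 0.14) = 0.2236
Denominator = 0.1204 + 0.2236 = 0.344
PPV = 0.1204 / 0.344 = 0.35
As percentage = 35.0


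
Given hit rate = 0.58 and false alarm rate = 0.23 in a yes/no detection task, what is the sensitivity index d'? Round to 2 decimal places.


d' = z(HR) - z(FAR)
z(0.58) = 0.2019
z(0.23) = -0.7388
d' = 0.2019 - -0.7388
= 0.94


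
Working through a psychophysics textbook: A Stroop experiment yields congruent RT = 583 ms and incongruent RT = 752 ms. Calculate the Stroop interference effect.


Stroop effect = RT(incongruent) - RT(congruent)
= 752 - 583
= 169 ms


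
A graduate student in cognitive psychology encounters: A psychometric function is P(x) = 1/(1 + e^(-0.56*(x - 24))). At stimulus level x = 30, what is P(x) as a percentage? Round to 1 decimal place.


P(x) = 1/(1 + e^(-0.56*(30 - 24)))
Exponent = -0.56 * 6 = -3.36
e^(-3.36) = 0.034735
P = 1/(1 + 0.034735) = 0.966431
Percentage = 96.6


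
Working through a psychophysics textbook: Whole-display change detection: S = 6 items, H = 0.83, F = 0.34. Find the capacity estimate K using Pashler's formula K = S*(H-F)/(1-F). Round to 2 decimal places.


K = S * (H - F) / (1 - F)
H - F = 0.49
1 - F = 0.66
K = 6 * 0.49 / 0.66
= 4.45


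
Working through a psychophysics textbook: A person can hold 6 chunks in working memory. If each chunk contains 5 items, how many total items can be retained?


Total items = chunks * items_per_chunk
= 6 * 5
= 30


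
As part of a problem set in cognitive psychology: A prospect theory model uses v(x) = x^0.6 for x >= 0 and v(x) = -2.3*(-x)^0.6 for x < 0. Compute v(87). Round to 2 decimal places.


Since x = 87 >= 0, use v(x) = x^0.6
87^0.6 = 14.5785
v(87) = 14.58


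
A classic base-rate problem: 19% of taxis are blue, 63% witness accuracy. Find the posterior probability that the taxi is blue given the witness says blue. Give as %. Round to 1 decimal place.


P(blue | says blue) = P(says blue | blue)*P(blue) / [P(says blue | blue)*P(blue) + P(says blue | not blue)*P(not blue)]
Numerator = 0.63 * 0.19 = 0.1197
False identification = 0.37 * 0.81 = 0.2997
P = 0.1197 / (0.1197 + 0.2997)
= 0.1197 / 0.4194
As percentage = 28.5


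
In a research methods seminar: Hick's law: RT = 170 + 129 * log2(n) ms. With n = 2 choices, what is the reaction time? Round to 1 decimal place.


RT = 170 + 129 * log2(2)
log2(2) = 1.0
RT = 170 + 129 * 1.0
= 170 + 129.0
= 299.0 ms


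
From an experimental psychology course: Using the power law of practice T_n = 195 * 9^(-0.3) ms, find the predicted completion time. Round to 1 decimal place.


T_n = 195 * 9^(-0.3)
9^(-0.3) = 0.517282
T_n = 195 * 0.517282
= 100.9 ms


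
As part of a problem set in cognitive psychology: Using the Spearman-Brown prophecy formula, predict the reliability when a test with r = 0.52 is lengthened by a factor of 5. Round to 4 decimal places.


r_new = n*r / (1 + (n-1)*r)
Numerator = 5 * 0.52 = 2.6
Denominator = 1 + 4 * 0.52 = 3.08
r_new = 2.6 / 3.08
= 0.8442


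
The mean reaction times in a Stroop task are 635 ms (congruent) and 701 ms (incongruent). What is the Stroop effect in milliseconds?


Stroop effect = RT(incongruent) - RT(congruent)
= 701 - 635
= 66 ms


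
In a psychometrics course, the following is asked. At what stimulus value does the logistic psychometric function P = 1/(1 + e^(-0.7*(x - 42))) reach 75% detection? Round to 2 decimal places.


At P = 0.75: 0.75 = 1/(1 + e^(-k*(x-x0)))
Solving: e^(-k*(x-x0)) = 1/3
x = x0 + ln(3)/k
ln(3) = 1.0986
x = 42 + 1.0986/0.7
= 42 + 1.5694
= 43.57


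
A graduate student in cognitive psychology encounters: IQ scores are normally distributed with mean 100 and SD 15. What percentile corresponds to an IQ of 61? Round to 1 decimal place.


z = (IQ - mean) / SD
z = (61 - 100) / 15 = -2.6
Percentile = Phi(-2.6) * 100
Phi(-2.6) = 0.004661
= 0.5


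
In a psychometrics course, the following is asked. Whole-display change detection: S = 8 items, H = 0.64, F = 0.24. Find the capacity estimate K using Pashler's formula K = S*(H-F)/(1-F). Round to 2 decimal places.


K = S * (H - F) / (1 - F)
H - F = 0.4
1 - F = 0.76
K = 8 * 0.4 / 0.76
= 4.21


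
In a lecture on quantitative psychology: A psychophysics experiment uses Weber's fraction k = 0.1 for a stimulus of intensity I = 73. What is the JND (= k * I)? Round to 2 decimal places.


JND = k * I
JND = 0.1 * 73
= 7.30


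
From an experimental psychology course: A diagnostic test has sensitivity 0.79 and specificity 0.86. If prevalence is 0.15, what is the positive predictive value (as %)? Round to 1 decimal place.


PPV = (sens * prev) / (sens * prev + (1-spec) * (1-prev))
Numerator = 0.79 * 0.15 = 0.1185
P(positive and no disease) = (1 - spec) * (1 - prev) = (1 - 0.86) * (1 - 0.15) = 0.119
Denominator = 0.1185 + 0.119 = 0.2375
PPV = 0.1185 / 0.2375 = 0.498947
As percentage = 49.9


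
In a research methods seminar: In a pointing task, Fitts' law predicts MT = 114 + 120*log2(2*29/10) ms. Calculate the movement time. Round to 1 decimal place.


MT = 114 + 120 * log2(2*29/10)
2D/W = 5.8
log2(5.8) = 2.5361
MT = 114 + 120 * 2.5361
= 418.3 ms


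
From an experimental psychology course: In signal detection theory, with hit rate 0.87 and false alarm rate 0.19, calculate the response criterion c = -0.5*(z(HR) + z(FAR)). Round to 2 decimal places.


c = -0.5 * (z(HR) + z(FAR))
z(0.87) = 1.1264
z(0.19) = -0.8779
c = -0.5 * (1.1264 + -0.8779)
= -0.5 * 0.2485
= -0.12


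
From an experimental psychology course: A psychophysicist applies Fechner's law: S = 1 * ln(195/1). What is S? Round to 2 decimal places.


S = 1 * ln(195/1)
I/I0 = 195.0
ln(195.0) = 5.273
S = 1 * 5.273
= 5.27


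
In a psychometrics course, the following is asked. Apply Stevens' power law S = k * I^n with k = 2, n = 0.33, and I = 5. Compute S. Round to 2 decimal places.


S = 2 * 5^0.33
5^0.33 = 1.7008
S = 2 * 1.7008
= 3.40


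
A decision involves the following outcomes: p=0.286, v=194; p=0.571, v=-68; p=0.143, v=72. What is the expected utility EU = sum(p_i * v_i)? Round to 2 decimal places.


EU = sum(p_i * v_i)
0.286 * 194 = 55.484
0.571 * -68 = -38.828
0.143 * 72 = 10.296
EU = 55.484 + -38.828 + 10.296
= 26.95


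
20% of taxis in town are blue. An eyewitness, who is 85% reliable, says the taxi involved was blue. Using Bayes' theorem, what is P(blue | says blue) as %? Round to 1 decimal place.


P(blue | says blue) = P(says blue | blue)*P(blue) / [P(says blue | blue)*P(blue) + P(says blue | not blue)*P(not blue)]
Numerator = 0.85 * 0.2 = 0.17
False identification = 0.15 * 0.8 = 0.12
P = 0.17 / (0.17 + 0.12)
= 0.17 / 0.29
As percentage = 58.6


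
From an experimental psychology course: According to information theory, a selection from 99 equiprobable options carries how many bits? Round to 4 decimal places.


H = log2(n)
H = log2(99)
= 6.6294


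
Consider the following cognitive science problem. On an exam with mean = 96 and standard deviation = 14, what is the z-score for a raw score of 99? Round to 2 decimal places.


z = (X - mu) / sigma
= (99 - 96) / 14
= 3 / 14
= 0.21


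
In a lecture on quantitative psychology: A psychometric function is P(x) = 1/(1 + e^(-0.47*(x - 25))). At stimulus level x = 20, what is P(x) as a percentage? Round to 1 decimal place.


P(x) = 1/(1 + e^(-0.47*(20 - 25)))
Exponent = -0.47 * -5 = 2.35
e^(2.35) = 10.48557
P = 1/(1 + 10.48557) = 0.087066
Percentage = 8.7


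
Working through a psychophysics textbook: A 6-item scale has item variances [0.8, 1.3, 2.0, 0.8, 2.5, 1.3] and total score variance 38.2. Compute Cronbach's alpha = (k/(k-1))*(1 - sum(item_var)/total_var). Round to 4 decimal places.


alpha = (k/(k-1)) * (1 - sum(s_i^2)/s_total^2)
sum(item variances) = 8.7
k/(k-1) = 6/5 = 1.2
1 - 8.7/38.2 = 1 - 0.227749 = 0.772251
alpha = 1.2 * 0.772251
= 0.9267


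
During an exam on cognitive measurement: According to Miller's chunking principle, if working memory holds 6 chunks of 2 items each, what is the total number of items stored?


Total items = chunks * items_per_chunk
= 6 * 2
= 12


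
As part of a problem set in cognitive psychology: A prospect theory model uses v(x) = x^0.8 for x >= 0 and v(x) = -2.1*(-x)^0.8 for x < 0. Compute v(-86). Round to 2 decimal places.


Since x = -86 < 0, use v(x) = -lambda*(-x)^alpha
(-x) = 86
86^0.8 = 35.2857
v(-86) = -2.1 * 35.2857
= -74.10


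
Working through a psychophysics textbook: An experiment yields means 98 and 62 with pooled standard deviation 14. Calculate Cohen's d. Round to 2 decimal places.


Cohen's d = (M1 - M2) / S_pooled
= (98 - 62) / 14
= 36 / 14
= 2.57


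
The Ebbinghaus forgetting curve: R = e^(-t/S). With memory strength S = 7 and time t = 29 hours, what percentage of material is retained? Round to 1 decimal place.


R = e^(-t/S)
-t/S = -29/7 = -4.142857
R = e^(-4.142857) = 0.015877
Percentage = 0.015877 * 100
= 1.6


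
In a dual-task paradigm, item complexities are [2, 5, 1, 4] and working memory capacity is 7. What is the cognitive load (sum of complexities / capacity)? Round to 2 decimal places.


Total complexity = 2 + 5 + 1 + 4 = 12
Load = total / capacity = 12 / 7
= 1.71


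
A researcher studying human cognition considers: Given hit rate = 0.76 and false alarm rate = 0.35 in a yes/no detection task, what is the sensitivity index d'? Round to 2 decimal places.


d' = z(HR) - z(FAR)
z(0.76) = 0.7063
z(0.35) = -0.3853
d' = 0.7063 - -0.3853
= 1.09


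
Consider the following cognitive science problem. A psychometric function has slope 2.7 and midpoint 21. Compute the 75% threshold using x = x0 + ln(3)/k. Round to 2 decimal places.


At P = 0.75: 0.75 = 1/(1 + e^(-k*(x-x0)))
Solving: e^(-k*(x-x0)) = 1/3
x = x0 + ln(3)/k
ln(3) = 1.0986
x = 21 + 1.0986/2.7
= 21 + 0.4069
= 21.41


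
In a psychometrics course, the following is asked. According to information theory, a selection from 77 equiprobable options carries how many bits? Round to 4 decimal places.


H = log2(n)
H = log2(77)
= 6.2668


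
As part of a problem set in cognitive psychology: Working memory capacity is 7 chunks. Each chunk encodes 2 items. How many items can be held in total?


Total items = chunks * items_per_chunk
= 7 * 2
= 14


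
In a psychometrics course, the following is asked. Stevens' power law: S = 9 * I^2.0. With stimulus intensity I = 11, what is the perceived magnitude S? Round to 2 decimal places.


S = 9 * 11^2.0
11^2.0 = 121.0
S = 9 * 121.0
= 1089.00


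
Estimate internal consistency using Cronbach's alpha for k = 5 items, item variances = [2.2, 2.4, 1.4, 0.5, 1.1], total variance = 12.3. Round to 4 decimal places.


alpha = (k/(k-1)) * (1 - sum(s_i^2)/s_total^2)
sum(item variances) = 7.6
k/(k-1) = 5/4 = 1.25
1 - 7.6/12.3 = 1 - 0.617886 = 0.382114
alpha = 1.25 * 0.382114
= 0.4776


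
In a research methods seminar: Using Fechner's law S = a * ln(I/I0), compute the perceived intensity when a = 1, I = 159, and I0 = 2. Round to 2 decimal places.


S = 1 * ln(159/2)
I/I0 = 79.5
ln(79.5) = 4.3758
S = 1 * 4.3758
= 4.38


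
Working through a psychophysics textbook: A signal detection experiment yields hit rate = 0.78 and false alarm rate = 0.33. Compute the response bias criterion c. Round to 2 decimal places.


c = -0.5 * (z(HR) + z(FAR))
z(0.78) = 0.7722
z(0.33) = -0.4399
c = -0.5 * (0.7722 + -0.4399)
= -0.5 * 0.3323
= -0.17


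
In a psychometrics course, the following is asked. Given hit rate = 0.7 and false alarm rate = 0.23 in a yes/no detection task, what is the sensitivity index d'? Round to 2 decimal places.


d' = z(HR) - z(FAR)
z(0.7) = 0.5244
z(0.23) = -0.7388
d' = 0.5244 - -0.7388
= 1.26


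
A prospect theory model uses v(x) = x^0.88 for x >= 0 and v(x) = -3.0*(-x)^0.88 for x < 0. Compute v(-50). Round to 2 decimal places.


Since x = -50 < 0, use v(x) = -lambda*(-x)^alpha
(-x) = 50
50^0.88 = 31.2675
v(-50) = -3.0 * 31.2675
= -93.80


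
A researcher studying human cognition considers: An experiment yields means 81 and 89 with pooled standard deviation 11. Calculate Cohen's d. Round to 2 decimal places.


Cohen's d = (M1 - M2) / S_pooled
= (81 - 89) / 11
= -8 / 11
= -0.73


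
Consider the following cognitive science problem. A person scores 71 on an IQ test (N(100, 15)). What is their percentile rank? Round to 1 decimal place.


z = (IQ - mean) / SD
z = (71 - 100) / 15 = -1.9333
Percentile = Phi(-1.9333) * 100
Phi(-1.9333) = 0.0266
= 2.7


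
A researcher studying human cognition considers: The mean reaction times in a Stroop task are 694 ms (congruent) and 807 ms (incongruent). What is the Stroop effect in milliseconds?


Stroop effect = RT(incongruent) - RT(congruent)
= 807 - 694
= 113 ms


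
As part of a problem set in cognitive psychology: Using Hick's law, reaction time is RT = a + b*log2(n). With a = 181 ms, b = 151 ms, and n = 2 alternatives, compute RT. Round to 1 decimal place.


RT = 181 + 151 * log2(2)
log2(2) = 1.0
RT = 181 + 151 * 1.0
= 181 + 151.0
= 332.0 ms


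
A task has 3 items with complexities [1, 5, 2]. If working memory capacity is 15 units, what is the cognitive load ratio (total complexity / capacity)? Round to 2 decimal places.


Total complexity = 1 + 5 + 2 = 8
Load = total / capacity = 8 / 15
= 0.53


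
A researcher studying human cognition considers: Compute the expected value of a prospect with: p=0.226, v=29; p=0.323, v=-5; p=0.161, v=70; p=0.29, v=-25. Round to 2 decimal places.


EU = sum(p_i * v_i)
0.226 * 29 = 6.554
0.323 * -5 = -1.615
0.161 * 70 = 11.27
0.29 * -25 = -7.25
EU = 6.554 + -1.615 + 11.27 + -7.25
= 8.96


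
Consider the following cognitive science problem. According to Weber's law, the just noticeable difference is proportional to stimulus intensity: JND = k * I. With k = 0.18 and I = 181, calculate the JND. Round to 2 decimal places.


JND = k * I
JND = 0.18 * 181
= 32.58


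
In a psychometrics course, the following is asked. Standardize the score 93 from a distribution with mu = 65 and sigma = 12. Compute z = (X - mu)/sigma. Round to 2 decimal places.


z = (X - mu) / sigma
= (93 - 65) / 12
= 28 / 12
= 2.33


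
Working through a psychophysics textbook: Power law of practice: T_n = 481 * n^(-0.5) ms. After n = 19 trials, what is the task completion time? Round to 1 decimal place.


T_n = 481 * 19^(-0.5)
19^(-0.5) = 0.229416
T_n = 481 * 0.229416
= 110.3 ms


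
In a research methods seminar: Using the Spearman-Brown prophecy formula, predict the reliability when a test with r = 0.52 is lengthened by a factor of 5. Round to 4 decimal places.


r_new = n*r / (1 + (n-1)*r)
Numerator = 5 * 0.52 = 2.6
Denominator = 1 + 4 * 0.52 = 3.08
r_new = 2.6 / 3.08
= 0.8442


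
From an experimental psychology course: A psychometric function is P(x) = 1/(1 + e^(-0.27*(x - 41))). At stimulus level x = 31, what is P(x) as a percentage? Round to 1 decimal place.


P(x) = 1/(1 + e^(-0.27*(31 - 41)))
Exponent = -0.27 * -10 = 2.7
e^(2.7) = 14.879732
P = 1/(1 + 14.879732) = 0.062973
Percentage = 6.3


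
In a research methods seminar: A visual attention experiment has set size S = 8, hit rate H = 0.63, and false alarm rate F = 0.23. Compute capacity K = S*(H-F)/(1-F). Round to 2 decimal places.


K = S * (H - F) / (1 - F)
H - F = 0.4
1 - F = 0.77
K = 8 * 0.4 / 0.77
= 4.16


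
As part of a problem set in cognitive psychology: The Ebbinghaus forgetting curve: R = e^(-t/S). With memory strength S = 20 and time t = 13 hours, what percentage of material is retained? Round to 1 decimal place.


R = e^(-t/S)
-t/S = -13/20 = -0.65
R = e^(-0.65) = 0.522046
Percentage = 0.522046 * 100
= 52.2


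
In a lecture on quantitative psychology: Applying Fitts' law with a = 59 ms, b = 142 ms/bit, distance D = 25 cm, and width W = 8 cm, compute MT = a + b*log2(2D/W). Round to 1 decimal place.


MT = 59 + 142 * log2(2*25/8)
2D/W = 6.25
log2(6.25) = 2.6439
MT = 59 + 142 * 2.6439
= 434.4 ms


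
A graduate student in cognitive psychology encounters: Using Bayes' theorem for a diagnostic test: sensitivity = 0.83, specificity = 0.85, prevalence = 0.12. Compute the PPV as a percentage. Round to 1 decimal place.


PPV = (sens * prev) / (sens * prev + (1-spec) * (1-prev))
Numerator = 0.83 * 0.12 = 0.0996
P(positive and no disease) = (1 - spec) * (1 - prev) = (1 - 0.85) * (1 - 0.12) = 0.132
Denominator = 0.0996 + 0.132 = 0.2316
PPV = 0.0996 / 0.2316 = 0.430052
As percentage = 43.0


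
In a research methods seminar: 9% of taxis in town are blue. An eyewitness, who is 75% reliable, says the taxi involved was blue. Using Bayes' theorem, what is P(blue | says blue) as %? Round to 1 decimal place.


P(blue | says blue) = P(says blue | blue)*P(blue) / [P(says blue | blue)*P(blue) + P(says blue | not blue)*P(not blue)]
Numerator = 0.75 * 0.09 = 0.0675
False identification = 0.25 * 0.91 = 0.2275
P = 0.0675 / (0.0675 + 0.2275)
= 0.0675 / 0.295
As percentage = 22.9


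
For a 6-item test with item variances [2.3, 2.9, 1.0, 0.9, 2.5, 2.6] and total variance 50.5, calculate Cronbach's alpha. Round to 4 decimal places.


alpha = (k/(k-1)) * (1 - sum(s_i^2)/s_total^2)
sum(item variances) = 12.2
k/(k-1) = 6/5 = 1.2
1 - 12.2/50.5 = 1 - 0.241584 = 0.758416
alpha = 1.2 * 0.758416
= 0.9101


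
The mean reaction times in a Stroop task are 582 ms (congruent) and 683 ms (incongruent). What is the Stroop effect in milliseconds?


Stroop effect = RT(incongruent) - RT(congruent)
= 683 - 582
= 101 ms


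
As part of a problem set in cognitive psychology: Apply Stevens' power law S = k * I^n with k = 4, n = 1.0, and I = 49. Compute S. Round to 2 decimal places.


S = 4 * 49^1.0
49^1.0 = 49.0
S = 4 * 49.0
= 196.00


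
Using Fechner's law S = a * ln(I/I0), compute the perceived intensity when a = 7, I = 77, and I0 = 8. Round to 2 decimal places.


S = 7 * ln(77/8)
I/I0 = 9.625
ln(9.625) = 2.2644
S = 7 * 2.2644
= 15.85


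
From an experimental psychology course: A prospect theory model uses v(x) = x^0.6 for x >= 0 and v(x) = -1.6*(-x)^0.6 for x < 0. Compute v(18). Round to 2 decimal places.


Since x = 18 >= 0, use v(x) = x^0.6
18^0.6 = 5.6645
v(18) = 5.66


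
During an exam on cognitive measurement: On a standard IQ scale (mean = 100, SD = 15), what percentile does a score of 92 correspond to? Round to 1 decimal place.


z = (IQ - mean) / SD
z = (92 - 100) / 15 = -0.5333
Percentile = Phi(-0.5333) * 100
Phi(-0.5333) = 0.296913
= 29.7


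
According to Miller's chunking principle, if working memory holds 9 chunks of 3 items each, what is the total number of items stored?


Total items = chunks * items_per_chunk
= 9 * 3
= 27


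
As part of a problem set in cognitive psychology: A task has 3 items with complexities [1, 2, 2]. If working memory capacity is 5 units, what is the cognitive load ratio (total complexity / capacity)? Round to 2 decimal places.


Total complexity = 1 + 2 + 2 = 5
Load = total / capacity = 5 / 5
= 1.00


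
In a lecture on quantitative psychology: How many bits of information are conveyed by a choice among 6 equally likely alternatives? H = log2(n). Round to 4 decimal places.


H = log2(n)
H = log2(6)
= 2.5850


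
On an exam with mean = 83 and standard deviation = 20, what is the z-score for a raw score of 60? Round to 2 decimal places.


z = (X - mu) / sigma
= (60 - 83) / 20
= -23 / 20
= -1.15


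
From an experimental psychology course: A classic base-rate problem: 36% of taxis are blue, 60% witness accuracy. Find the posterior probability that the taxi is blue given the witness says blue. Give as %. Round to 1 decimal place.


P(blue | says blue) = P(says blue | blue)*P(blue) / [P(says blue | blue)*P(blue) + P(says blue | not blue)*P(not blue)]
Numerator = 0.6 * 0.36 = 0.216
False identification = 0.4 * 0.64 = 0.256
P = 0.216 / (0.216 + 0.256)
= 0.216 / 0.472
As percentage = 45.8


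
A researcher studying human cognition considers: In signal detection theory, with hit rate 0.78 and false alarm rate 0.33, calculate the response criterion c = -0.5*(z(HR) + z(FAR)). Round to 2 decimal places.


c = -0.5 * (z(HR) + z(FAR))
z(0.78) = 0.7722
z(0.33) = -0.4399
c = -0.5 * (0.7722 + -0.4399)
= -0.5 * 0.3323
= -0.17


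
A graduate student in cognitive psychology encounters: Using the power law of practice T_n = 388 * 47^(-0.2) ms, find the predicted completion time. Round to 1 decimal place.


T_n = 388 * 47^(-0.2)
47^(-0.2) = 0.462999
T_n = 388 * 0.462999
= 179.6 ms


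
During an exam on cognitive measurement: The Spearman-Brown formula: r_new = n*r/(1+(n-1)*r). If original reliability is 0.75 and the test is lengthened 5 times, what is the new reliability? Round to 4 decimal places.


r_new = n*r / (1 + (n-1)*r)
Numerator = 5 * 0.75 = 3.75
Denominator = 1 + 4 * 0.75 = 4.0
r_new = 3.75 / 4.0
= 0.9375


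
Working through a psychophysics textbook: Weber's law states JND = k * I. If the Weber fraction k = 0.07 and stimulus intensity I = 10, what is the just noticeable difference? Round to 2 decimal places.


JND = k * I
JND = 0.07 * 10
= 0.70


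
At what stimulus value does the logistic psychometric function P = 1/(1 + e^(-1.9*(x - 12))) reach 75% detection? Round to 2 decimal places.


At P = 0.75: 0.75 = 1/(1 + e^(-k*(x-x0)))
Solving: e^(-k*(x-x0)) = 1/3
x = x0 + ln(3)/k
ln(3) = 1.0986
x = 12 + 1.0986/1.9
= 12 + 0.5782
= 12.58


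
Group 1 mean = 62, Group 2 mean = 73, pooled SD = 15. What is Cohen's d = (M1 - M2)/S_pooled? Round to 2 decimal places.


Cohen's d = (M1 - M2) / S_pooled
= (62 - 73) / 15
= -11 / 15
= -0.73


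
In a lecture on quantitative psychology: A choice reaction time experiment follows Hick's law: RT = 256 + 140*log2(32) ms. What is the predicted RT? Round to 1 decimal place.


RT = 256 + 140 * log2(32)
log2(32) = 5.0
RT = 256 + 140 * 5.0
= 256 + 700.0
= 956.0 ms


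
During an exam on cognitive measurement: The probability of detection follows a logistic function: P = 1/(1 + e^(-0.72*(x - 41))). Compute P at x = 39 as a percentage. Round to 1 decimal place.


P(x) = 1/(1 + e^(-0.72*(39 - 41)))
Exponent = -0.72 * -2 = 1.44
e^(1.44) = 4.220696
P = 1/(1 + 4.220696) = 0.191545
Percentage = 19.2


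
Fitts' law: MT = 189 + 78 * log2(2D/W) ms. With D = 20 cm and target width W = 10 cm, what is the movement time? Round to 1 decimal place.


MT = 189 + 78 * log2(2*20/10)
2D/W = 4.0
log2(4.0) = 2.0
MT = 189 + 78 * 2.0
= 345.0 ms


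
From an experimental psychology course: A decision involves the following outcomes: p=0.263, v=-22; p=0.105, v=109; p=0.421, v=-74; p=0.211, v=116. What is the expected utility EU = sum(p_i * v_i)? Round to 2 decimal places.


EU = sum(p_i * v_i)
0.263 * -22 = -5.786
0.105 * 109 = 11.445
0.421 * -74 = -31.154
0.211 * 116 = 24.476
EU = -5.786 + 11.445 + -31.154 + 24.476
= -1.02


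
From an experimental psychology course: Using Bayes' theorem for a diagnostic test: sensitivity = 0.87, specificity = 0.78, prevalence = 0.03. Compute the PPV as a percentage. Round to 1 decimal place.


PPV = (sens * prev) / (sens * prev + (1-spec) * (1-prev))
Numerator = 0.87 * 0.03 = 0.0261
P(positive and no disease) = (1 - spec) * (1 - prev) = (1 - 0.78) * (1 - 0.03) = 0.2134
Denominator = 0.0261 + 0.2134 = 0.2395
PPV = 0.0261 / 0.2395 = 0.108977
As percentage = 10.9


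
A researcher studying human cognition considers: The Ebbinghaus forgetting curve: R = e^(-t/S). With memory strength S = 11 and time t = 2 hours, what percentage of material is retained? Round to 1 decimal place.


R = e^(-t/S)
-t/S = -2/11 = -0.181818
R = e^(-0.181818) = 0.833753
Percentage = 0.833753 * 100
= 83.4


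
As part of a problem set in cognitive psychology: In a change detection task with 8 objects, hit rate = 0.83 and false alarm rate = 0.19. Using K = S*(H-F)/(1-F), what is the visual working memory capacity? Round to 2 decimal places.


K = S * (H - F) / (1 - F)
H - F = 0.64
1 - F = 0.81
K = 8 * 0.64 / 0.81
= 6.32


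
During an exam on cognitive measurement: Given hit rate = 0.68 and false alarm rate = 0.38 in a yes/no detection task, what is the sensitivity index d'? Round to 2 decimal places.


d' = z(HR) - z(FAR)
z(0.68) = 0.4677
z(0.38) = -0.3055
d' = 0.4677 - -0.3055
= 0.77


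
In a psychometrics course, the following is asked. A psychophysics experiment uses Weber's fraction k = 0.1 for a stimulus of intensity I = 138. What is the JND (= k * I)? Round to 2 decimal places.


JND = k * I
JND = 0.1 * 138
= 13.80


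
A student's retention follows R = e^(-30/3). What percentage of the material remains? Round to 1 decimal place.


R = e^(-t/S)
-t/S = -30/3 = -10.0
R = e^(-10.0) = 4.5e-05
Percentage = 4.5e-05 * 100
= 0.0


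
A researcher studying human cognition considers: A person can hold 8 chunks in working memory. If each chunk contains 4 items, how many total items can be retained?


Total items = chunks * items_per_chunk
= 8 * 4
= 32


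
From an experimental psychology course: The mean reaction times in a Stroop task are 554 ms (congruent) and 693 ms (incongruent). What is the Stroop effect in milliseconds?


Stroop effect = RT(incongruent) - RT(congruent)
= 693 - 554
= 139 ms


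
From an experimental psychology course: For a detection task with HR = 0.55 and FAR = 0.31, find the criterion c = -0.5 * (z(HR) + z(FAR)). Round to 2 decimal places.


c = -0.5 * (z(HR) + z(FAR))
z(0.55) = 0.1257
z(0.31) = -0.4959
c = -0.5 * (0.1257 + -0.4959)
= -0.5 * -0.3702
= 0.19


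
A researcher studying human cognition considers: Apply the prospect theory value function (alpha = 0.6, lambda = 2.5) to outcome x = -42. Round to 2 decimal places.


Since x = -42 < 0, use v(x) = -lambda*(-x)^alpha
(-x) = 42
42^0.6 = 9.4178
v(-42) = -2.5 * 9.4178
= -23.54


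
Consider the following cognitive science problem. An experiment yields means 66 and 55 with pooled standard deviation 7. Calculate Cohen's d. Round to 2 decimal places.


Cohen's d = (M1 - M2) / S_pooled
= (66 - 55) / 7
= 11 / 7
= 1.57


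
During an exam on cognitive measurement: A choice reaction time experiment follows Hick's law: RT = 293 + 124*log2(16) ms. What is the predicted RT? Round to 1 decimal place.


RT = 293 + 124 * log2(16)
log2(16) = 4.0
RT = 293 + 124 * 4.0
= 293 + 496.0
= 789.0 ms


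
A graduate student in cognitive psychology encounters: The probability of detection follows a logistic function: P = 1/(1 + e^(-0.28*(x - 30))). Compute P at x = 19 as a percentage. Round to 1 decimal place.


P(x) = 1/(1 + e^(-0.28*(19 - 30)))
Exponent = -0.28 * -11 = 3.08
e^(3.08) = 21.758402
P = 1/(1 + 21.758402) = 0.04394
Percentage = 4.4


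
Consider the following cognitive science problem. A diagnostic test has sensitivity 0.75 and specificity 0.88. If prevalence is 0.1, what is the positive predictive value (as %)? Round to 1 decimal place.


PPV = (sens * prev) / (sens * prev + (1-spec) * (1-prev))
Numerator = 0.75 * 0.1 = 0.075
P(positive and no disease) = (1 - spec) * (1 - prev) = (1 - 0.88) * (1 - 0.1) = 0.108
Denominator = 0.075 + 0.108 = 0.183
PPV = 0.075 / 0.183 = 0.409836
As percentage = 41.0


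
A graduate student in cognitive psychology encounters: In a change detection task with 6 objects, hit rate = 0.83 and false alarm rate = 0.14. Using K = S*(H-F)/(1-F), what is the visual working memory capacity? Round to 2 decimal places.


K = S * (H - F) / (1 - F)
H - F = 0.69
1 - F = 0.86
K = 6 * 0.69 / 0.86
= 4.81


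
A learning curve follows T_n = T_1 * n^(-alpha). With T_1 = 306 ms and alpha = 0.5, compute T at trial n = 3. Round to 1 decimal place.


T_n = 306 * 3^(-0.5)
3^(-0.5) = 0.57735
T_n = 306 * 0.57735
= 176.7 ms
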